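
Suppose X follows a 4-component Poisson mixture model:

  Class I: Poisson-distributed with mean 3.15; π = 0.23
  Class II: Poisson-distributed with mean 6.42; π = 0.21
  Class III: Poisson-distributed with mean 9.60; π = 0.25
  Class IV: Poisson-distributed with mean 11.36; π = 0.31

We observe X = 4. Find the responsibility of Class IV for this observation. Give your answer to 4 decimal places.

Posterior ∝ prior × likelihood, so P(k | x) ∝ w_k f_k(x); normalise over all components.
Evaluate each component's likelihood at the observed value:
  p_I = 0.175794
  p_II = 0.115281
  p_III = 0.0239688
  p_IV = 0.00808568
Weight by the priors:
  w_I·p_I = 0.23 × 0.175794 = 0.0404326
  w_II·p_II = 0.21 × 0.115281 = 0.024209
  w_III·p_III = 0.25 × 0.0239688 = 0.00599221
  w_IV·p_IV = 0.31 × 0.00808568 = 0.00250656
Sum: 0.0404326 + 0.024209 + 0.00599221 + 0.00250656 = 0.0731404
So the posterior for Class IV is 0.00250656 / 0.0731404 ≈ 0.0343.

0.0343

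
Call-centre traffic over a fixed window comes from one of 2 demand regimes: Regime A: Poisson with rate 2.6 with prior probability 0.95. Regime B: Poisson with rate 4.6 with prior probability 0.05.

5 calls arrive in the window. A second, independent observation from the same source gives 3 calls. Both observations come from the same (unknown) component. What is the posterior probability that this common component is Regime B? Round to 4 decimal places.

0.0847

By Bayes' theorem, P(k | x) = π_k f_k(x) / Σ_j π_j f_j(x).
Since both observations come from the same component, the likelihood for component k is f_k(x₁)·f_k(x₂).
  f_A = [0.0735394] × [0.217572] = 0.0160001
  f_B = [0.172526] × [0.163068] = 0.0281333
Weight by the priors:
  π_A·f_A = 0.95 × 0.0160001 = 0.0152001
  π_B·f_B = 0.05 × 0.0281333 = 0.00140667
Normaliser: 0.0152001 + 0.00140667 = 0.0166068
P(Regime B | x₁,x₂) ≈ 0.0847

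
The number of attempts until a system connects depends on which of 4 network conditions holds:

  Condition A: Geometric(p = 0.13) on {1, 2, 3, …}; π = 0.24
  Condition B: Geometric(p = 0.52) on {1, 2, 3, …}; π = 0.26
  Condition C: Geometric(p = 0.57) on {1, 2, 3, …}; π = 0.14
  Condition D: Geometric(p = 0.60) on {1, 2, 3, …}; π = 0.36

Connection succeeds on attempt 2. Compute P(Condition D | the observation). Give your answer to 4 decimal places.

Apply Bayes' rule: the posterior for each component is proportional to its prior times its likelihood at x.
Geometric probabilities:
  L_A = 0.13·(1−0.13)^1 = 0.13·0.87 = 0.1131
  L_B = 0.52·(1−0.52)^1 = 0.52·0.48 = 0.2496
  L_C = 0.57·(1−0.57)^1 = 0.57·0.43 = 0.2451
  L_D = 0.60·(1−0.60)^1 = 0.60·0.4 = 0.24
Weight by the priors:
  π_A·L_A = 0.24 × 0.1131 = 0.027144
  π_B·L_B = 0.26 × 0.2496 = 0.064896
  π_C·L_C = 0.14 × 0.2451 = 0.034314
  π_D·L_D = 0.36 × 0.24 = 0.0864
Sum: 0.027144 + 0.064896 + 0.034314 + 0.0864 = 0.212754
So the posterior for Condition D is 0.0864 / 0.212754 ≈ 0.4061.

0.4061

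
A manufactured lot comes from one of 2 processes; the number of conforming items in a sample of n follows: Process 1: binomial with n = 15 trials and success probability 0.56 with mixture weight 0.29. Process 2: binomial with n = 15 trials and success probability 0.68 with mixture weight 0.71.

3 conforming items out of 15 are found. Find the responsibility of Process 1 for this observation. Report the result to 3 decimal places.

By Bayes' theorem, P(k | x) = P(Z=k) f_k(x) / Σ_j P(Z=j) f_j(x).
Component likelihoods at x = 3 conforming items out of 15:
  p_1 = C(15,3)·0.56^3·0.44^12 = 455·0.175616·5.26541e-05 = 0.00420734
  p_2 = C(15,3)·0.68^3·0.32^12 = 455·0.314432·1.15292e-06 = 0.000164945
Weight by the priors:
  P(Z=1)·p_1 = 0.29 × 0.00420734 = 0.00122013
  P(Z=2)·p_2 = 0.71 × 0.000164945 = 0.000117111
Marginal: 0.00122013 + 0.000117111 = 0.00133724
P(Process 1 | 3 conforming items out of 15) ≈ 0.912

0.912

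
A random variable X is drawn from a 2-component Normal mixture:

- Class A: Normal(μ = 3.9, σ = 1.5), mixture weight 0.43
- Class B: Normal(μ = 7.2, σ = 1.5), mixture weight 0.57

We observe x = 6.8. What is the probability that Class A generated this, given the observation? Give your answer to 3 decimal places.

0.108

Posterior ∝ prior × likelihood, so P(k | x) ∝ π_k f_k(x); normalise over all components.
Normal densities:
  p_A = (1/(1.5·√(2π)))·exp(−(6.8−3.9)²/(2·1.5²)) = 0.265962·exp(-1.86889) = 0.0410365
  p_B = (1/(1.5·√(2π)))·exp(−(6.8−7.2)²/(2·1.5²)) = 0.265962·exp(-0.03556) = 0.256671
Prior × likelihood for each component:
  π_A·p_A = 0.43 × 0.0410365 = 0.0176457
  π_B·p_B = 0.57 × 0.256671 = 0.146303
Evidence: 0.0176457 + 0.146303 = 0.163948
P(Class A | x) = 0.0176457 / 0.163948 ≈ 0.108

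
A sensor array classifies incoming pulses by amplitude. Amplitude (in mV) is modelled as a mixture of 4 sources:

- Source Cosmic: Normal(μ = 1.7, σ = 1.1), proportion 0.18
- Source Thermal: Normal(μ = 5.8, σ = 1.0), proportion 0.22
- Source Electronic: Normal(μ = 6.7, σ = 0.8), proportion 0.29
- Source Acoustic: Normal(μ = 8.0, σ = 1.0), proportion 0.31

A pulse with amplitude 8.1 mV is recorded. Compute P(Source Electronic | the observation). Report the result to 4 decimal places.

0.1948

P(component k | x) = π_k·f_k(x) / marginal(x), where marginal(x) = Σ_j π_j·f_j(x).
Component likelihoods at x = 8.1 mV:
  p_Cosmic = 1.61739e-08
  p_Thermal = 0.028327
  p_Electronic = 0.107847
  p_Acoustic = 0.396953
Weight by the priors:
  π_Cosmic·p_Cosmic = 0.18 × 1.61739e-08 = 2.9113e-09
  π_Thermal·p_Thermal = 0.22 × 0.028327 = 0.00623195
  π_Electronic·p_Electronic = 0.29 × 0.107847 = 0.0312755
  π_Acoustic·p_Acoustic = 0.31 × 0.396953 = 0.123055
Marginal: 2.9113e-09 + 0.00623195 + 0.0312755 + 0.123055 = 0.160563
So the posterior for Source Electronic is 0.0312755 / 0.160563 ≈ 0.1948.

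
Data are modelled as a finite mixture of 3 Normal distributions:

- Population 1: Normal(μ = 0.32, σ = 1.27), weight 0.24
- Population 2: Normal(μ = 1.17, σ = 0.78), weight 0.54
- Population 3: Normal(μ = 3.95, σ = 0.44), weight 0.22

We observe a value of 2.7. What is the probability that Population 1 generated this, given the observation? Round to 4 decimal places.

0.2289

P(component k | x) = P(Z=k)·f_k(x) / marginal(x), where marginal(x) = Σ_j P(Z=j)·f_j(x).
Component likelihoods at x = 2.7:
  f_1 = (1/(1.27·√(2π)))·exp(−(2.7−0.32)²/(2·1.27²)) = 0.314128·exp(-1.75597) = 0.0542624
  f_2 = (1/(0.78·√(2π)))·exp(−(2.7−1.17)²/(2·0.78²)) = 0.511464·exp(-1.92382) = 0.0746986
  f_3 = (1/(0.44·√(2π)))·exp(−(2.7−3.95)²/(2·0.44²)) = 0.906687·exp(-4.03538) = 0.0160292
Unnormalised posteriors:
  P(Z=1)·f_1 = 0.24 × 0.0542624 = 0.013023
  P(Z=2)·f_2 = 0.54 × 0.0746986 = 0.0403373
  P(Z=3)·f_3 = 0.22 × 0.0160292 = 0.00352643
Evidence: 0.013023 + 0.0403373 + 0.00352643 = 0.0568867
Responsibility of Population 1: 0.013023 / 0.0568867 ≈ 0.2289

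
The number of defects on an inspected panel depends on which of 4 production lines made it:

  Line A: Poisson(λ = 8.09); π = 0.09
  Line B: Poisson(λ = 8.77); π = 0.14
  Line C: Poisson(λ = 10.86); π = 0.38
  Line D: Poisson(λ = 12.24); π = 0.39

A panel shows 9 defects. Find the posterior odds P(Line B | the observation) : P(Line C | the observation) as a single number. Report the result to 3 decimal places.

The posterior odds equal the prior odds times the likelihood ratio: (w_i/w_j)·(f_i(x)/f_j(x)).
Component likelihoods at x = 9 defects:
  p_A = e^(−8.09)·8.09^9/9! = 0.12541
  p_B = e^(−8.77)·8.77^9/9! = 0.131362
  p_C = e^(−10.86)·10.86^9/9! = 0.111242
  p_D = e^(−12.24)·12.24^9/9! = 0.0821307
0.0183907 / 0.0422718 ≈ 0.435

0.435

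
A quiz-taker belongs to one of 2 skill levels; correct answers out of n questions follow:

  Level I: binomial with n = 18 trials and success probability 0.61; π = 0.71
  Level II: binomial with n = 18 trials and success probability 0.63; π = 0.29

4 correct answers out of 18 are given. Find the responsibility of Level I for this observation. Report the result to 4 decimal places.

By Bayes' theorem, P(k | x) = π_k f_k(x) / Σ_j π_j f_j(x).
Binomial probabilities:
  L_I = 0.000797894
  L_II = 0.000434418
Prior × likelihood for each component:
  π_I·L_I = 0.71 × 0.000797894 = 0.000566505
  π_II·L_II = 0.29 × 0.000434418 = 0.000125981
Normaliser: 0.000566505 + 0.000125981 = 0.000692486
P(Level I | 4 correct answers out of 18) = 0.000566505 / 0.000692486 ≈ 0.8181

0.8181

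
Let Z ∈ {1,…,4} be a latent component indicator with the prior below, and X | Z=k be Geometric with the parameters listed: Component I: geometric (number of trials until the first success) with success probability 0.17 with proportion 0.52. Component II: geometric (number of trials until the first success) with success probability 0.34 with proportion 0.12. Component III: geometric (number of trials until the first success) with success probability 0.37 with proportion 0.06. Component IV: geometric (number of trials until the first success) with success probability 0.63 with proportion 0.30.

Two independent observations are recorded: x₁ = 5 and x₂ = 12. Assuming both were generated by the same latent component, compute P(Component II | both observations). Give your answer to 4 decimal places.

The responsibility of component k is π_k f_k(x) divided by Σ_j π_j f_j(x).
Since both observations come from the same component, the likelihood for component k is f_k(x₁)·f_k(x₂).
  p_I = [0.0806791] × [0.0218931] = 0.00176632
  p_II = [0.0645141] × [0.00351935] = 0.000227048
  p_III = [0.058286] × [0.00229587] = 0.000133817
  p_IV = [0.0118072] × [1.12088e-05] = 1.32345e-07
Unnormalised posteriors:
  π_I·p_I = 0.52 × 0.00176632 = 0.000918486
  π_II·p_II = 0.12 × 0.000227048 = 2.72457e-05
  π_III·p_III = 0.06 × 0.000133817 = 8.02903e-06
  π_IV·p_IV = 0.30 × 1.32345e-07 = 3.97034e-08
Evidence: 0.000918486 + 2.72457e-05 + 8.02903e-06 + 3.97034e-08 = 0.000953801
Responsibility of Component II: 2.72457e-05 / 0.000953801 ≈ 0.0286

0.0286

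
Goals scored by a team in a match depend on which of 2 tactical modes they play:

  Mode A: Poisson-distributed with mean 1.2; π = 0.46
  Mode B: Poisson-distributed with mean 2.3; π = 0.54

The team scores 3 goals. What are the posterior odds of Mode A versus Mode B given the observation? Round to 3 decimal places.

0.363

Posterior odds = (π_i f_i(x)) / (π_j f_j(x)); the normalising sum cancels.
Poisson probabilities:
  f_A = e^(−1.2)·1.2^3/3! = 0.0867439
  f_B = e^(−2.3)·2.3^3/3! = 0.203308
Posterior odds = (π_A·f_A) / (π_B·f_B) = (0.46·0.0867439) / (0.54·0.203308) = 0.0399022 / 0.109786 ≈ 0.363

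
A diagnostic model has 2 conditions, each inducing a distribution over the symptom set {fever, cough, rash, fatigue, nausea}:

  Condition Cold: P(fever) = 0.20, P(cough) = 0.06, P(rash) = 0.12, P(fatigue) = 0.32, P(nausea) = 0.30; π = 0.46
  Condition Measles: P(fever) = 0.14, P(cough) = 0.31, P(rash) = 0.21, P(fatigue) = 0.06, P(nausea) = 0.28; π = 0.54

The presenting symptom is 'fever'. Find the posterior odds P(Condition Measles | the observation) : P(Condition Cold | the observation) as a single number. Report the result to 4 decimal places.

0.8217

Posterior odds = (π_i f_i(x)) / (π_j f_j(x)); the normalising sum cancels.
Evaluate each component's likelihood at the observed value:
  L_Cold = 0.2
  L_Measles = 0.14
Odds = (0.54/0.46) × (0.14/0.2) = 1.17391 × 0.7 ≈ 0.8217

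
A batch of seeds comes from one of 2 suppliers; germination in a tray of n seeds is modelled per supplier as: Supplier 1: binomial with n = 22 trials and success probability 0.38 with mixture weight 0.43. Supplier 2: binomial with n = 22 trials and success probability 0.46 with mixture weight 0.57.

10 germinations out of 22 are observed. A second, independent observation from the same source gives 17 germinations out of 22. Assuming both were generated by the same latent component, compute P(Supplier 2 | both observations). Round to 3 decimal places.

By Bayes' theorem, P(k | x) = P(Z=k) f_k(x) / Σ_j P(Z=j) f_j(x).
Since both observations come from the same component, the likelihood for component k is f_k(x₁)·f_k(x₂).
  p_1 = [0.130979] × [0.000173299] = 2.26986e-05
  p_2 = [0.168644] × [0.00223547] = 0.000376998
Weight by the priors:
  P(Z=1)·p_1 = 0.43 × 2.26986e-05 = 9.7604e-06
  P(Z=2)·p_2 = 0.57 × 0.000376998 = 0.000214889
Marginal: 9.7604e-06 + 0.000214889 = 0.000224649
Responsibility of Supplier 2: 0.000214889 / 0.000224649 ≈ 0.957

0.957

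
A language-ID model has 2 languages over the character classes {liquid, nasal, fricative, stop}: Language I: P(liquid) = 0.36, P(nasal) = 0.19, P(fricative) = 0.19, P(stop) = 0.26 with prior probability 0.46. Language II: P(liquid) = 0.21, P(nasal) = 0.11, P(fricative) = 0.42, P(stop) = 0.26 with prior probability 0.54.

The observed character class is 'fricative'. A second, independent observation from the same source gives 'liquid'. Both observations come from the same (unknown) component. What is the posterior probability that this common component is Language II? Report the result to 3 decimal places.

By Bayes' theorem, P(k | x) = π_k f_k(x) / Σ_j π_j f_j(x).
Since both observations come from the same component, the likelihood for component k is f_k(x₁)·f_k(x₂).
  p_I = [0.19] × [0.36] = 0.0684
  p_II = [0.42] × [0.21] = 0.0882
Weight by the priors:
  π_I·p_I = 0.46 × 0.0684 = 0.031464
  π_II·p_II = 0.54 × 0.0882 = 0.047628
Sum: 0.031464 + 0.047628 = 0.079092
P(Language II | x₁,x₂) = 0.047628 / 0.079092 ≈ 0.602

0.602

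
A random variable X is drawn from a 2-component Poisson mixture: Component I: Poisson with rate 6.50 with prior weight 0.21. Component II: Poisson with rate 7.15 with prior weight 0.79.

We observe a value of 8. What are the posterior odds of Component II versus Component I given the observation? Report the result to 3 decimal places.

The posterior odds equal the prior odds times the likelihood ratio: (w_i/w_j)·(f_i(x)/f_j(x)).
Evaluate each component's likelihood at the observed value:
  L_I = e^(−6.50)·6.50^8/8! = 0.118815
  L_II = e^(−7.15)·7.15^8/8! = 0.13296
Odds = (0.79/0.21) × (0.13296/0.118815) = 3.7619 × 1.11905 ≈ 4.210

4.210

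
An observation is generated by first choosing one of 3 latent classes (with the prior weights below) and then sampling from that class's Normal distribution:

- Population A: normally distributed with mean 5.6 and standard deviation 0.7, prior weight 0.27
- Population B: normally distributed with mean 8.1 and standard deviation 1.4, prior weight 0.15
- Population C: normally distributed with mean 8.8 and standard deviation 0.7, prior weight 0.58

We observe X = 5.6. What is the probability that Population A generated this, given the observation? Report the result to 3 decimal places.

Apply Bayes' rule: the posterior for each component is proportional to its prior times its likelihood at x.
Evaluate each component's likelihood at the observed value:
  L_A = 0.569918
  L_B = 0.057856
  L_C = 1.6515e-05
Prior × likelihood for each component:
  π_A·L_A = 0.27 × 0.569918 = 0.153878
  π_B·L_B = 0.15 × 0.057856 = 0.0086784
  π_C·L_C = 0.58 × 1.6515e-05 = 9.57868e-06
Denominator: 0.153878 + 0.0086784 + 9.57868e-06 = 0.162566
P(Population A | the observation) = 0.153878 / 0.162566 ≈ 0.947

0.947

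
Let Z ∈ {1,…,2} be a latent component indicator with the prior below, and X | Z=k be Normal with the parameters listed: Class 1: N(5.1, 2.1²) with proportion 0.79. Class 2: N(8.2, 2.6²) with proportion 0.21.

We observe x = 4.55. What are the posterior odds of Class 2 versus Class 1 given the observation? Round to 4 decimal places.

Only the two components matter; the odds are (w_i f_i(x)) / (w_j f_j(x)).
Evaluate each component's likelihood at the observed value:
  L_1 = 0.183567
  L_2 = 0.0572778
0.0120283 / 0.145018 ≈ 0.0829

0.0829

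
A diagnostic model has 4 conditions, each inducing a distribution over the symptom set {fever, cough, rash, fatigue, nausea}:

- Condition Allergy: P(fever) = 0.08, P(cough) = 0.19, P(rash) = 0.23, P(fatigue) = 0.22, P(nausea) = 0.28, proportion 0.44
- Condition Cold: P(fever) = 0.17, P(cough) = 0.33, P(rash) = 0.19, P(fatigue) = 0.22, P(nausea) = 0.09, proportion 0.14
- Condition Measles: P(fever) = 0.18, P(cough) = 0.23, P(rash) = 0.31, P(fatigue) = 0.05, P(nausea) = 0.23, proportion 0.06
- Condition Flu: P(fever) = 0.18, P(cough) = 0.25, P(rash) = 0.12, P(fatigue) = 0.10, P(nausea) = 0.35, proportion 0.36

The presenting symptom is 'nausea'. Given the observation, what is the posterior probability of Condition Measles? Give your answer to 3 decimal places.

0.050

By Bayes' theorem, P(k | x) = w_k f_k(x) / Σ_j w_j f_j(x).
Component likelihoods at x = 'nausea':
  p_Allergy = 0.28
  p_Cold = 0.09
  p_Measles = 0.23
  p_Flu = 0.35
Unnormalised posteriors:
  w_Allergy·p_Allergy = 0.44 × 0.28 = 0.1232
  w_Cold·p_Cold = 0.14 × 0.09 = 0.0126
  w_Measles·p_Measles = 0.06 × 0.23 = 0.0138
  w_Flu·p_Flu = 0.36 × 0.35 = 0.126
Sum: 0.1232 + 0.0126 + 0.0138 + 0.126 = 0.2756
P(Condition Measles | 'nausea') = 0.0138 / 0.2756 ≈ 0.050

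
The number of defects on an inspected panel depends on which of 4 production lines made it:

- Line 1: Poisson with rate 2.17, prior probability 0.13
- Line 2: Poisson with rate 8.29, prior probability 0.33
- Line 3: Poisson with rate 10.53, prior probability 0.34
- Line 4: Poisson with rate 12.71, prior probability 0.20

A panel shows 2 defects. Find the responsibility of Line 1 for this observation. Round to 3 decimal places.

P(component k | x) = w_k·f_k(x) / marginal(x), where marginal(x) = Σ_j w_j·f_j(x).
Evaluate each component's likelihood at the observed value:
  f_1 = e^(−2.17)·2.17^2/2! = 0.268825
  f_2 = e^(−8.29)·8.29^2/2! = 0.00862537
  f_3 = e^(−10.53)·10.53^2/2! = 0.00148151
  f_4 = e^(−12.71)·12.71^2/2! = 0.000243993
Unnormalised posteriors:
  w_1·f_1 = 0.13 × 0.268825 = 0.0349473
  w_2·f_2 = 0.33 × 0.00862537 = 0.00284637
  w_3·f_3 = 0.34 × 0.00148151 = 0.000503715
  w_4·f_4 = 0.20 × 0.000243993 = 4.87987e-05
Sum: 0.0349473 + 0.00284637 + 0.000503715 + 4.87987e-05 = 0.0383462
P(Line 1 | 2 defects) ≈ 0.911

0.911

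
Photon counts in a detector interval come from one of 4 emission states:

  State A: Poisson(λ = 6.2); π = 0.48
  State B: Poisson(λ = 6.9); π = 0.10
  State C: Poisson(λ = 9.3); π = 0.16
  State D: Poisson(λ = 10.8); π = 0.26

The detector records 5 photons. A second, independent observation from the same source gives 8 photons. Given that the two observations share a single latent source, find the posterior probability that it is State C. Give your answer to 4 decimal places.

By Bayes' theorem, P(k | x) = π_k f_k(x) / Σ_j π_j f_j(x).
Since both observations come from the same component, the likelihood for component k is f_k(x₁)·f_k(x₂).
  p_A = [0.154936] × [0.109897] = 0.017027
  p_B = [0.131351] × [0.128422] = 0.0168683
  p_C = [0.0530023] × [0.126883] = 0.00672511
  p_D = [0.024978] × [0.093646] = 0.00233909
Unnormalised posteriors:
  π_A·p_A = 0.48 × 0.017027 = 0.00817297
  π_B·p_B = 0.10 × 0.0168683 = 0.00168683
  π_C·p_C = 0.16 × 0.00672511 = 0.00107602
  π_D·p_D = 0.26 × 0.00233909 = 0.000608162
Sum: 0.00817297 + 0.00168683 + 0.00107602 + 0.000608162 = 0.011544
So the posterior for State C is 0.00107602 / 0.011544 ≈ 0.0932.

0.0932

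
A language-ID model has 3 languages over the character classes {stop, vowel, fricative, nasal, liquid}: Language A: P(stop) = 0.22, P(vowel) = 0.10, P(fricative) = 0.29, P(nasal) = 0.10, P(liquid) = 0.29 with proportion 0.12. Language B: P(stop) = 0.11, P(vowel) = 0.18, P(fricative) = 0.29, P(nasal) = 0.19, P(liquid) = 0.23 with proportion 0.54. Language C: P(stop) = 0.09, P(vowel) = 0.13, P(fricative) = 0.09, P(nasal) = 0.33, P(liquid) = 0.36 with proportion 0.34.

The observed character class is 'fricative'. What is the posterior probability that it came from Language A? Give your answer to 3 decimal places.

0.157

Posterior ∝ prior × likelihood, so P(k | x) ∝ π_k f_k(x); normalise over all components.
Categorical probabilities:
  f_A = 0.29
  f_B = 0.29
  f_C = 0.09
Unnormalised posteriors:
  π_A·f_A = 0.12 × 0.29 = 0.0348
  π_B·f_B = 0.54 × 0.29 = 0.1566
  π_C·f_C = 0.34 × 0.09 = 0.0306
Evidence: 0.0348 + 0.1566 + 0.0306 = 0.222
P(Language A | 'fricative') ≈ 0.157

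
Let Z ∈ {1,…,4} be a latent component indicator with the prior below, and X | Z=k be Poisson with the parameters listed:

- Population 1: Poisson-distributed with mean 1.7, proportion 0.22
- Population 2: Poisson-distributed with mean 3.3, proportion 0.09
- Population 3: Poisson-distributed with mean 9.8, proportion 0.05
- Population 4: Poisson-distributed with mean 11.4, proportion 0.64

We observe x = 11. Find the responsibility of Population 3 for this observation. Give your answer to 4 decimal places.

0.0683

The responsibility of component k is π_k f_k(x) divided by Σ_j π_j f_j(x).
Poisson probabilities:
  p_1 = e^(−1.7)·1.7^11/11! = 1.56849e-06
  p_2 = e^(−3.3)·3.3^11/11! = 0.00046701
  p_3 = e^(−9.8)·9.8^11/11! = 0.111236
  p_4 = e^(−11.4)·11.4^11/11! = 0.118533
Unnormalised posteriors:
  π_1·p_1 = 0.22 × 1.56849e-06 = 3.45068e-07
  π_2·p_2 = 0.09 × 0.00046701 = 4.20309e-05
  π_3·p_3 = 0.05 × 0.111236 = 0.0055618
  π_4·p_4 = 0.64 × 0.118533 = 0.0758613
Evidence: 3.45068e-07 + 4.20309e-05 + 0.0055618 + 0.0758613 = 0.0814655
So the posterior for Population 3 is 0.0055618 / 0.0814655 ≈ 0.0683.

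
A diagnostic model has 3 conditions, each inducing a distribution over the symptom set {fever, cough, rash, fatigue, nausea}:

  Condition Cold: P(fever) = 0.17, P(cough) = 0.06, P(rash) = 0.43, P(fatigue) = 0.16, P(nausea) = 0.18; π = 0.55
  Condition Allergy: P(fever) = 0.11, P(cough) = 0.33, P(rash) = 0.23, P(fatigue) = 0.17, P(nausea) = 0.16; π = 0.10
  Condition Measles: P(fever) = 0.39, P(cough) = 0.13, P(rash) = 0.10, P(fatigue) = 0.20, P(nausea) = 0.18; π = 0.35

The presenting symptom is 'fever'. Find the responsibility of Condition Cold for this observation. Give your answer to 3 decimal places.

Posterior ∝ prior × likelihood, so P(k | x) ∝ π_k f_k(x); normalise over all components.
Categorical probabilities:
  p_Cold = 0.17
  p_Allergy = 0.11
  p_Measles = 0.39
Multiply by the mixture weights:
  π_Cold·p_Cold = 0.55 × 0.17 = 0.0935
  π_Allergy·p_Allergy = 0.10 × 0.11 = 0.011
  π_Measles·p_Measles = 0.35 × 0.39 = 0.1365
Evidence: 0.0935 + 0.011 + 0.1365 = 0.241
Responsibility of Condition Cold: 0.0935 / 0.241 ≈ 0.388

0.388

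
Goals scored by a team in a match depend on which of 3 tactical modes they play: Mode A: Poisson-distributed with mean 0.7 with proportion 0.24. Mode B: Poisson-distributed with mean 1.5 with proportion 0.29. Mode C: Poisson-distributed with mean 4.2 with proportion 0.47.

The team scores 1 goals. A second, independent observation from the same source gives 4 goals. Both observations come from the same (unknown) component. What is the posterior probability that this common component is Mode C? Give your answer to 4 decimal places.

0.5360

By Bayes' theorem, P(k | x) = P(Z=k) f_k(x) / Σ_j P(Z=j) f_j(x).
Since both observations come from the same component, the likelihood for component k is f_k(x₁)·f_k(x₂).
  L_A = [0.34761] × [0.00496792] = 0.0017269
  L_B = [0.334695] × [0.0470665] = 0.0157529
  L_C = [0.0629814] × [0.194424] = 0.0122451
Prior × likelihood for each component:
  P(Z=A)·L_A = 0.24 × 0.0017269 = 0.000414456
  P(Z=B)·L_B = 0.29 × 0.0157529 = 0.00456835
  P(Z=C)·L_C = 0.47 × 0.0122451 = 0.00575519
Normaliser: 0.000414456 + 0.00456835 + 0.00575519 = 0.010738
Responsibility of Mode C: 0.00575519 / 0.010738 ≈ 0.5360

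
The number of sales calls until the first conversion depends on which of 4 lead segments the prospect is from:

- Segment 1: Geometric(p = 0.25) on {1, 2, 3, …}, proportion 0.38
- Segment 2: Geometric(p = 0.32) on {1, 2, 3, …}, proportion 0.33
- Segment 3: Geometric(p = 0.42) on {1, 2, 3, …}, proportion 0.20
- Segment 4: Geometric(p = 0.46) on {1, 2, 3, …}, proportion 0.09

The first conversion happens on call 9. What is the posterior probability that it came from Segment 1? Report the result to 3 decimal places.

0.605

Posterior ∝ prior × likelihood, so P(k | x) ∝ π_k f_k(x); normalise over all components.
Geometric probabilities:
  L_1 = 0.0250282
  L_2 = 0.0146292
  L_3 = 0.00537865
  L_4 = 0.00332589
Unnormalised posteriors:
  π_1·L_1 = 0.38 × 0.0250282 = 0.00951073
  π_2·L_2 = 0.33 × 0.0146292 = 0.00482764
  π_3·L_3 = 0.20 × 0.00537865 = 0.00107573
  π_4·L_4 = 0.09 × 0.00332589 = 0.00029933
Marginal: 0.00951073 + 0.00482764 + 0.00107573 + 0.00029933 = 0.0157134
So the posterior for Segment 1 is 0.00951073 / 0.0157134 ≈ 0.605.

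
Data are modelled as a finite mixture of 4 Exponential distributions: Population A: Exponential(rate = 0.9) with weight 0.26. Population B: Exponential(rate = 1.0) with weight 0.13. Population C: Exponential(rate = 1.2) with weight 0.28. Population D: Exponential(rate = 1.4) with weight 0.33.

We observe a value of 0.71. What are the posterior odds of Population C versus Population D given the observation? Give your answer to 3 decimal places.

0.838

Posterior odds = (w_i f_i(x)) / (w_j f_j(x)); the normalising sum cancels.
Evaluate each component's likelihood at the observed value:
  f_A = 0.475038
  f_B = 0.491644
  f_C = 0.511873
  f_D = 0.518131
Posterior odds = (w_C·f_C) / (w_D·f_D) = (0.28·0.511873) / (0.33·0.518131) = 0.143324 / 0.170983 ≈ 0.838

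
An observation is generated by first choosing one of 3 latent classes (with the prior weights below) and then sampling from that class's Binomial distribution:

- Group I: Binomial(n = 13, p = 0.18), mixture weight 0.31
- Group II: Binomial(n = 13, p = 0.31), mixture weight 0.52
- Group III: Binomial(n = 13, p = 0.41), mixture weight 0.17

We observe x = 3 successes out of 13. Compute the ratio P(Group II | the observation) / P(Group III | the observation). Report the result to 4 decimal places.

6.3279

The posterior odds equal the prior odds times the likelihood ratio: (π_i/π_j)·(f_i(x)/f_j(x)).
Binomial probabilities:
  f_I = 0.229257
  f_II = 0.208421
  f_III = 0.100748
Odds = (0.52/0.17) × (0.208421/0.100748) = 3.05882 × 2.06873 ≈ 6.3279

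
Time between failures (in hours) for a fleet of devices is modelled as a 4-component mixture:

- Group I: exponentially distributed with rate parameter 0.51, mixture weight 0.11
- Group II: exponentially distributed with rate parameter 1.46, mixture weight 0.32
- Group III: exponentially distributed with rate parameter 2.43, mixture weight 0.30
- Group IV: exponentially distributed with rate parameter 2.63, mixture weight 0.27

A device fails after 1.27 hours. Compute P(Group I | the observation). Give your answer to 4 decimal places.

0.1824

Apply Bayes' rule: the posterior for each component is proportional to its prior times its likelihood at x.
Exponential densities:
  f_I = 0.51·e^(−0.51·1.27) = 0.51·e^(−0.6477) = 0.266856
  f_II = 1.46·e^(−1.46·1.27) = 1.46·e^(−1.8542) = 0.228604
  f_III = 2.43·e^(−2.43·1.27) = 2.43·e^(−3.0861) = 0.111002
  f_IV = 2.63·e^(−2.63·1.27) = 2.63·e^(−3.3401) = 0.0931899
Prior × likelihood for each component:
  w_I·f_I = 0.11 × 0.266856 = 0.0293542
  w_II·f_II = 0.32 × 0.228604 = 0.0731533
  w_III·f_III = 0.30 × 0.111002 = 0.0333005
  w_IV·f_IV = 0.27 × 0.0931899 = 0.0251613
Evidence: 0.0293542 + 0.0731533 + 0.0333005 + 0.0251613 = 0.160969
Responsibility of Group I: 0.0293542 / 0.160969 ≈ 0.1824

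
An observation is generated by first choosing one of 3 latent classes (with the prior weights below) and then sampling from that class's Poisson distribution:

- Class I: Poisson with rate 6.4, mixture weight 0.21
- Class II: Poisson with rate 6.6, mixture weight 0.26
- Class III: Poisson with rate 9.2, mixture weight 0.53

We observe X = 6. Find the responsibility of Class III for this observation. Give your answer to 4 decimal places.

0.3790

Apply Bayes' rule: the posterior for each component is proportional to its prior times its likelihood at x.
Component likelihoods at x = 6:
  p_I = e^(−6.4)·6.4^6/6! = 0.158585
  p_II = e^(−6.6)·6.6^6/6! = 0.156166
  p_III = e^(−9.2)·9.2^6/6! = 0.0850913
Prior × likelihood for each component:
  π_I·p_I = 0.21 × 0.158585 = 0.0333029
  π_II·p_II = 0.26 × 0.156166 = 0.0406033
  π_III·p_III = 0.53 × 0.0850913 = 0.0450984
Marginal: 0.0333029 + 0.0406033 + 0.0450984 = 0.119005
P(Class III | 6) ≈ 0.3790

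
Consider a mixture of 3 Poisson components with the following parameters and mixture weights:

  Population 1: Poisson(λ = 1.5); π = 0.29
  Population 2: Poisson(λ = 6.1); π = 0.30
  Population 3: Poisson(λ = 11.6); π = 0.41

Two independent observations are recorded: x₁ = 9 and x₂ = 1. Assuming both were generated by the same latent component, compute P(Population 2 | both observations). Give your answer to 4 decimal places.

By Bayes' theorem, P(k | x) = π_k f_k(x) / Σ_j π_j f_j(x).
Since both observations come from the same component, the likelihood for component k is f_k(x₁)·f_k(x₂).
  f_1 = [2.36383e-05] × [0.334695] = 7.91163e-06
  f_2 = [0.0722785] × [0.0136815] = 0.000988878
  f_3 = [0.0960601] × [0.000106327] = 1.02137e-05
Multiply by the mixture weights:
  π_1·f_1 = 0.29 × 7.91163e-06 = 2.29437e-06
  π_2·f_2 = 0.30 × 0.000988878 = 0.000296663
  π_3·f_3 = 0.41 × 1.02137e-05 = 4.18763e-06
Evidence: 2.29437e-06 + 0.000296663 + 4.18763e-06 = 0.000303145
So the posterior for Population 2 is 0.000296663 / 0.000303145 ≈ 0.9786.

0.9786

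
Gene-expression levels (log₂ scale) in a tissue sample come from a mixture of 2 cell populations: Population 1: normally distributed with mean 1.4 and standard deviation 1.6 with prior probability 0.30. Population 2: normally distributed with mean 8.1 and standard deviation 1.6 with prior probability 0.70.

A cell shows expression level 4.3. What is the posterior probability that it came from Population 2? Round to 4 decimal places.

0.4181

Posterior ∝ prior × likelihood, so P(k | x) ∝ π_k f_k(x); normalise over all components.
Evaluate each component's likelihood at the observed value:
  p_1 = (1/(1.6·√(2π)))·exp(−(4.3−1.4)²/(2·1.6²)) = 0.249339·exp(-1.64258) = 0.0482422
  p_2 = (1/(1.6·√(2π)))·exp(−(4.3−8.1)²/(2·1.6²)) = 0.249339·exp(-2.82031) = 0.0148574
Prior × likelihood for each component:
  π_1·p_1 = 0.30 × 0.0482422 = 0.0144727
  π_2·p_2 = 0.70 × 0.0148574 = 0.0104002
Normaliser: 0.0144727 + 0.0104002 = 0.0248729
Responsibility of Population 2: 0.0104002 / 0.0248729 ≈ 0.4181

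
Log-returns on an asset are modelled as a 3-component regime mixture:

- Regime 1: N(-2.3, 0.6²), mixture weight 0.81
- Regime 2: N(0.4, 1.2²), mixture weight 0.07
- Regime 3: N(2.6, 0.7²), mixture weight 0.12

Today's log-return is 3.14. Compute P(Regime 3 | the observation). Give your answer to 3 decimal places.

0.967

The responsibility of component k is π_k f_k(x) divided by Σ_j π_j f_j(x).
Component likelihoods at x = 3.14:
  f_1 = 9.38189e-19
  f_2 = 0.0245249
  f_3 = 0.423241
Multiply by the mixture weights:
  π_1·f_1 = 0.81 × 9.38189e-19 = 7.59933e-19
  π_2·f_2 = 0.07 × 0.0245249 = 0.00171674
  π_3·f_3 = 0.12 × 0.423241 = 0.0507889
Marginal: 7.59933e-19 + 0.00171674 + 0.0507889 = 0.0525056
Responsibility of Regime 3: 0.0507889 / 0.0525056 ≈ 0.967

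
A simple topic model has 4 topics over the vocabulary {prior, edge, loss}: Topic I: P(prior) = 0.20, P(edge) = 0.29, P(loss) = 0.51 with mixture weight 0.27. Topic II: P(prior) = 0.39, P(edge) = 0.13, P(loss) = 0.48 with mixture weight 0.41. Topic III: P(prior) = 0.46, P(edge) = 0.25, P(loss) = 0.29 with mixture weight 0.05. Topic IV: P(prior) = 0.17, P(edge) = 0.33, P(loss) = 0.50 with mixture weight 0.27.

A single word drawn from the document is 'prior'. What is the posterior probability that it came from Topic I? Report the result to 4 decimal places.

0.1909

The responsibility of component k is π_k f_k(x) divided by Σ_j π_j f_j(x).
Component likelihoods at x = 'prior':
  f_I = 0.2
  f_II = 0.39
  f_III = 0.46
  f_IV = 0.17
Prior × likelihood for each component:
  π_I·f_I = 0.27 × 0.2 = 0.054
  π_II·f_II = 0.41 × 0.39 = 0.1599
  π_III·f_III = 0.05 × 0.46 = 0.023
  π_IV·f_IV = 0.27 × 0.17 = 0.0459
Evidence: 0.054 + 0.1599 + 0.023 + 0.0459 = 0.2828
Responsibility of Topic I: 0.054 / 0.2828 ≈ 0.1909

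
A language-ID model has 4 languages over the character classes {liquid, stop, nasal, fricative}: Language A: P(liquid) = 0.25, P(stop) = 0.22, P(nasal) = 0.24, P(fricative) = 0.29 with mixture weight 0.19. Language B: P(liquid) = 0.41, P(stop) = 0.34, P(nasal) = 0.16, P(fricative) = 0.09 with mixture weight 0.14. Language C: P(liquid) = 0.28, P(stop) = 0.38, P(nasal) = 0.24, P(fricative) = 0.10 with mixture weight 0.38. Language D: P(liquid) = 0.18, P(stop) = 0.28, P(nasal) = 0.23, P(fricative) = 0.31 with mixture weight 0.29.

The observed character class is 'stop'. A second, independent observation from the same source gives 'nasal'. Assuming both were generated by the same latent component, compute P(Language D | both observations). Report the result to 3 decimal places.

The responsibility of component k is w_k f_k(x) divided by Σ_j w_j f_j(x).
Since both observations come from the same component, the likelihood for component k is f_k(x₁)·f_k(x₂).
  p_A = [0.22] × [0.24] = 0.0528
  p_B = [0.34] × [0.16] = 0.0544
  p_C = [0.38] × [0.24] = 0.0912
  p_D = [0.28] × [0.23] = 0.0644
Multiply by the mixture weights:
  w_A·p_A = 0.19 × 0.0528 = 0.010032
  w_B·p_B = 0.14 × 0.0544 = 0.007616
  w_C·p_C = 0.38 × 0.0912 = 0.034656
  w_D·p_D = 0.29 × 0.0644 = 0.018676
Denominator: 0.010032 + 0.007616 + 0.034656 + 0.018676 = 0.07098
P(Language D | x) ≈ 0.263

0.263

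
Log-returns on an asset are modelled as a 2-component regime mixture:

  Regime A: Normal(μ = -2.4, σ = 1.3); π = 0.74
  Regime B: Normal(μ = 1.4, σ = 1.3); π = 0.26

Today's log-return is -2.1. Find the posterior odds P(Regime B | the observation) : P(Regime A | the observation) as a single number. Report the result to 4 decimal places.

0.0096

The posterior odds equal the prior odds times the likelihood ratio: (P(Z=i)/P(Z=j))·(f_i(x)/f_j(x)).
Evaluate each component's likelihood at the observed value:
  f_A = (1/(1.3·√(2π)))·exp(−(-2.1−-2.4)²/(2·1.3²)) = 0.306879·exp(-0.02663) = 0.298815
  f_B = (1/(1.3·√(2π)))·exp(−(-2.1−1.4)²/(2·1.3²)) = 0.306879·exp(-3.62426) = 0.00818409
Odds = (0.26/0.74) × (0.00818409/0.298815) = 0.351351 × 0.0273885 ≈ 0.0096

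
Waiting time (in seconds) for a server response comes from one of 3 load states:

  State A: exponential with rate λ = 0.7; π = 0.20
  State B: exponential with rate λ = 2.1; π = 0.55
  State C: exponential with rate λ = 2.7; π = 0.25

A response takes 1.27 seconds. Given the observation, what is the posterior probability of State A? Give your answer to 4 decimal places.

Posterior ∝ prior × likelihood, so P(k | x) ∝ P(Z=k) f_k(x); normalise over all components.
Exponential densities:
  f_A = 0.287747
  f_B = 0.145867
  f_C = 0.0875322
Weight by the priors:
  P(Z=A)·f_A = 0.20 × 0.287747 = 0.0575493
  P(Z=B)·f_B = 0.55 × 0.145867 = 0.0802266
  P(Z=C)·f_C = 0.25 × 0.0875322 = 0.0218831
Denominator: 0.0575493 + 0.0802266 + 0.0218831 = 0.159659
Responsibility of State A: 0.0575493 / 0.159659 ≈ 0.3605

0.3605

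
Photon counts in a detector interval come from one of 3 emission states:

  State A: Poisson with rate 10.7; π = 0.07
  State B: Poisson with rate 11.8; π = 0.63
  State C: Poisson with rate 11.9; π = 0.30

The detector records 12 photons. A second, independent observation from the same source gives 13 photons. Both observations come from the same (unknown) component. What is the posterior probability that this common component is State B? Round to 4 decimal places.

P(component k | x) = w_k·f_k(x) / marginal(x), where marginal(x) = Σ_j w_j·f_j(x).
Since both observations come from the same component, the likelihood for component k is f_k(x₁)·f_k(x₂).
  L_A = [e^(−10.7)·10.7^12/12! = 0.106003] × [0.0872485] = 0.00924858
  L_B = [e^(−11.8)·11.8^12/12! = 0.114175] × [0.103636] = 0.0118327
  L_C = [e^(−11.9)·11.9^12/12! = 0.11432] × [0.104647] = 0.0119632
Unnormalised posteriors:
  w_A·L_A = 0.07 × 0.00924858 = 0.000647401
  w_B·L_B = 0.63 × 0.0118327 = 0.00745459
  w_C·L_C = 0.30 × 0.0119632 = 0.00358897
Denominator: 0.000647401 + 0.00745459 + 0.00358897 = 0.011691
Responsibility of State B: 0.00745459 / 0.011691 ≈ 0.6376

0.6376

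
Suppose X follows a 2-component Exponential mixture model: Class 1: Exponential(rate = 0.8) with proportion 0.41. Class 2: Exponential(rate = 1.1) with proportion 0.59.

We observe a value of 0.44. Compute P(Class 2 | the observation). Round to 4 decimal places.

Posterior ∝ prior × likelihood, so P(k | x) ∝ π_k f_k(x); normalise over all components.
Evaluate each component's likelihood at the observed value:
  L_1 = 0.8·e^(−0.8·0.44) = 0.8·e^(−0.3520) = 0.562624
  L_2 = 1.1·e^(−1.1·0.44) = 1.1·e^(−0.4840) = 0.677945
Prior × likelihood for each component:
  π_1·L_1 = 0.41 × 0.562624 = 0.230676
  π_2·L_2 = 0.59 × 0.677945 = 0.399987
Marginal: 0.230676 + 0.399987 = 0.630663
So the posterior for Class 2 is 0.399987 / 0.630663 ≈ 0.6342.

0.6342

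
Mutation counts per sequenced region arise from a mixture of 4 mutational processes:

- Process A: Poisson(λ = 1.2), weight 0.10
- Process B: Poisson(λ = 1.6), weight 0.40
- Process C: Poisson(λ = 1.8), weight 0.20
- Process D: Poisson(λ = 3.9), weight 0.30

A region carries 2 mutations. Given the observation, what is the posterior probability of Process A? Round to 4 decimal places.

0.0965

The responsibility of component k is π_k f_k(x) divided by Σ_j π_j f_j(x).
Evaluate each component's likelihood at the observed value:
  f_A = e^(−1.2)·1.2^2/2! = 0.21686
  f_B = e^(−1.6)·1.6^2/2! = 0.258428
  f_C = e^(−1.8)·1.8^2/2! = 0.267784
  f_D = e^(−3.9)·3.9^2/2! = 0.15394
Multiply by the mixture weights:
  π_A·f_A = 0.10 × 0.21686 = 0.021686
  π_B·f_B = 0.40 × 0.258428 = 0.103371
  π_C·f_C = 0.20 × 0.267784 = 0.0535568
  π_D·f_D = 0.30 × 0.15394 = 0.0461819
Denominator: 0.021686 + 0.103371 + 0.0535568 + 0.0461819 = 0.224796
Responsibility of Process A: 0.021686 / 0.224796 ≈ 0.0965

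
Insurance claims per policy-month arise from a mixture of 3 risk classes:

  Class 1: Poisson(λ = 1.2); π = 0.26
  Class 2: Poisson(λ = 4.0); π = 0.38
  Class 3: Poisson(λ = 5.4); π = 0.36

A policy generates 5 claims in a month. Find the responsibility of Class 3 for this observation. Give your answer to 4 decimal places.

P(component k | x) = π_k·f_k(x) / marginal(x), where marginal(x) = Σ_j π_j·f_j(x).
Poisson probabilities:
  L_1 = e^(−1.2)·1.2^5/5! = 0.00624556
  L_2 = e^(−4.0)·4.0^5/5! = 0.156293
  L_3 = e^(−5.4)·5.4^5/5! = 0.172821
Prior × likelihood for each component:
  π_1·L_1 = 0.26 × 0.00624556 = 0.00162385
  π_2·L_2 = 0.38 × 0.156293 = 0.0593915
  π_3·L_3 = 0.36 × 0.172821 = 0.0622157
Normaliser: 0.00162385 + 0.0593915 + 0.0622157 = 0.123231
Responsibility of Class 3: 0.0622157 / 0.123231 ≈ 0.5049

0.5049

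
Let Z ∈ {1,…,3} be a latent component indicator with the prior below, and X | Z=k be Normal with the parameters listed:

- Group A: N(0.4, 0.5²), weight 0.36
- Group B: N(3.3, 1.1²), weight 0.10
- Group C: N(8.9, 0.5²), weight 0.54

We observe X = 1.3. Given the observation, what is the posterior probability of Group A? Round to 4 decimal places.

Apply Bayes' rule: the posterior for each component is proportional to its prior times its likelihood at x.
Evaluate each component's likelihood at the observed value:
  p_A = (1/(0.5·√(2π)))·exp(−(1.3−0.4)²/(2·0.5²)) = 0.797885·exp(-1.62000) = 0.1579
  p_B = (1/(1.1·√(2π)))·exp(−(1.3−3.3)²/(2·1.1²)) = 0.362675·exp(-1.65289) = 0.0694505
  p_C = (1/(0.5·√(2π)))·exp(−(1.3−8.9)²/(2·0.5²)) = 0.797885·exp(-115.52000) = 5.39811e-51
Unnormalised posteriors:
  P(Z=A)·p_A = 0.36 × 0.1579 = 0.0568441
  P(Z=B)·p_B = 0.10 × 0.0694505 = 0.00694505
  P(Z=C)·p_C = 0.54 × 5.39811e-51 = 2.91498e-51
Evidence: 0.0568441 + 0.00694505 + 2.91498e-51 = 0.0637892
P(Group A | 1.3) ≈ 0.8911

0.8911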